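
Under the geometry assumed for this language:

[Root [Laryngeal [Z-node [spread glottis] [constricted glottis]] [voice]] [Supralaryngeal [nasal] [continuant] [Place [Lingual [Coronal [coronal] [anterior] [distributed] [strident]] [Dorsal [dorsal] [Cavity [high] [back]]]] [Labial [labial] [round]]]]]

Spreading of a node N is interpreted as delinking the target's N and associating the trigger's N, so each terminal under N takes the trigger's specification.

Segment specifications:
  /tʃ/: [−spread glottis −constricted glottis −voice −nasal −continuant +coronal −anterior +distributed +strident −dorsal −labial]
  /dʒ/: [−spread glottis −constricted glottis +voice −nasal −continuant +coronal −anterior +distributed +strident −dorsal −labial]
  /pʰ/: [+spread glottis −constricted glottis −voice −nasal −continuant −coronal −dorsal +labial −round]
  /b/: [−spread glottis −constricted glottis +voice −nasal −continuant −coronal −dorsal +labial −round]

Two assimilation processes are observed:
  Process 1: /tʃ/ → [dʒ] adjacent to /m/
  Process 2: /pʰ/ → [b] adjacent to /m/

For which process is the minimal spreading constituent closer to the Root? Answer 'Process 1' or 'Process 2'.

Process 2

Process 1: the feature that changes is [voice]; the minimal node is [voice] (depth 2).
In Process 2, [voice], [spread glottis] change, so the minimal spreading node is Laryngeal at depth 1.
Laryngeal is closer to Root than [voice], so Process 2 spreads the higher node.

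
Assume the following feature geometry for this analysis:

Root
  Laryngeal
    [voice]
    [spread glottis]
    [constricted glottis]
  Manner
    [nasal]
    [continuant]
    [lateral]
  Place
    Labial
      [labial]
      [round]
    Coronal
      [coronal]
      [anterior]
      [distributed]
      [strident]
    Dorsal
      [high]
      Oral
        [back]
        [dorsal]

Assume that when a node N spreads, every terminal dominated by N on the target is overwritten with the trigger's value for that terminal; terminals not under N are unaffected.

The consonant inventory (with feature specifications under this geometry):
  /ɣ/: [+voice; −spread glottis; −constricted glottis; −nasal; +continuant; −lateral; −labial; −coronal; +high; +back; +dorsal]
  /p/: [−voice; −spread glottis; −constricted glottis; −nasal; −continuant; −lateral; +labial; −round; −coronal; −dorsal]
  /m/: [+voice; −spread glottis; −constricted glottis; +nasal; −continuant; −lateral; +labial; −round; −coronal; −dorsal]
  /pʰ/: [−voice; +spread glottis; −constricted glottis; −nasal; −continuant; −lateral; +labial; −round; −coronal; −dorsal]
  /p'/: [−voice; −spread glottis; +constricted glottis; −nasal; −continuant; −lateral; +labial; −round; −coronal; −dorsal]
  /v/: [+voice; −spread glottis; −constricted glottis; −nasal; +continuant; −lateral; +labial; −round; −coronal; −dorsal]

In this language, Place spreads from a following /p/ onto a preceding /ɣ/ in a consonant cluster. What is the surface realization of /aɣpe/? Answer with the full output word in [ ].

Place immediately or transitively dominates [labial], [round], [coronal], [anterior], [distributed], [strident], [high], [back], [dorsal].
The target acquires /p/'s values for everything under Place — [+labial], [−round], [−coronal], [−dorsal] — while keeping its own [voice], [spread glottis], [constricted glottis], ….
Among the inventory, only /v/ has exactly this specification, giving the surface form [avpe].

[avpe]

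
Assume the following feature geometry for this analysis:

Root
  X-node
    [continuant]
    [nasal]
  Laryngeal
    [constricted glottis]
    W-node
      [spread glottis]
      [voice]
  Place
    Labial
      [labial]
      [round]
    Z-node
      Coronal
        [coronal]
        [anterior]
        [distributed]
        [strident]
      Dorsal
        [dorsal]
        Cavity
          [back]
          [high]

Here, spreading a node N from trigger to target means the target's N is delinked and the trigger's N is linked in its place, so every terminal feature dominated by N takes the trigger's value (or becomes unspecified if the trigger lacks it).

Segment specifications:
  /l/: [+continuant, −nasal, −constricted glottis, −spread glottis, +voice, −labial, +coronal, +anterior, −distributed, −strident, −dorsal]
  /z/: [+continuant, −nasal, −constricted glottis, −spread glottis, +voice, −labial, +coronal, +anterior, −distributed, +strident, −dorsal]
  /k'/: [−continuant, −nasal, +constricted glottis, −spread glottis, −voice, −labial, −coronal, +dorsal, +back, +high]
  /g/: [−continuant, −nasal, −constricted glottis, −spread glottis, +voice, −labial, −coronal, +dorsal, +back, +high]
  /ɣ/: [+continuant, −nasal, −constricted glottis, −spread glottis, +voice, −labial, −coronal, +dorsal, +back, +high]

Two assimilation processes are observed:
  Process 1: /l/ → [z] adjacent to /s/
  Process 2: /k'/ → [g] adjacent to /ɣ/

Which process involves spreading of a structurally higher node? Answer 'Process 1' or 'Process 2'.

Process 1 alters [strident]; the lowest dominating node is [strident] (depth 4 from Root).
In Process 2, [voice], [constricted glottis] change, so the minimal spreading node is Laryngeal at depth 1.
Laryngeal (depth 1) sits above [strident] (depth 4), making Process 2 the one with the higher spreading node.

Process 2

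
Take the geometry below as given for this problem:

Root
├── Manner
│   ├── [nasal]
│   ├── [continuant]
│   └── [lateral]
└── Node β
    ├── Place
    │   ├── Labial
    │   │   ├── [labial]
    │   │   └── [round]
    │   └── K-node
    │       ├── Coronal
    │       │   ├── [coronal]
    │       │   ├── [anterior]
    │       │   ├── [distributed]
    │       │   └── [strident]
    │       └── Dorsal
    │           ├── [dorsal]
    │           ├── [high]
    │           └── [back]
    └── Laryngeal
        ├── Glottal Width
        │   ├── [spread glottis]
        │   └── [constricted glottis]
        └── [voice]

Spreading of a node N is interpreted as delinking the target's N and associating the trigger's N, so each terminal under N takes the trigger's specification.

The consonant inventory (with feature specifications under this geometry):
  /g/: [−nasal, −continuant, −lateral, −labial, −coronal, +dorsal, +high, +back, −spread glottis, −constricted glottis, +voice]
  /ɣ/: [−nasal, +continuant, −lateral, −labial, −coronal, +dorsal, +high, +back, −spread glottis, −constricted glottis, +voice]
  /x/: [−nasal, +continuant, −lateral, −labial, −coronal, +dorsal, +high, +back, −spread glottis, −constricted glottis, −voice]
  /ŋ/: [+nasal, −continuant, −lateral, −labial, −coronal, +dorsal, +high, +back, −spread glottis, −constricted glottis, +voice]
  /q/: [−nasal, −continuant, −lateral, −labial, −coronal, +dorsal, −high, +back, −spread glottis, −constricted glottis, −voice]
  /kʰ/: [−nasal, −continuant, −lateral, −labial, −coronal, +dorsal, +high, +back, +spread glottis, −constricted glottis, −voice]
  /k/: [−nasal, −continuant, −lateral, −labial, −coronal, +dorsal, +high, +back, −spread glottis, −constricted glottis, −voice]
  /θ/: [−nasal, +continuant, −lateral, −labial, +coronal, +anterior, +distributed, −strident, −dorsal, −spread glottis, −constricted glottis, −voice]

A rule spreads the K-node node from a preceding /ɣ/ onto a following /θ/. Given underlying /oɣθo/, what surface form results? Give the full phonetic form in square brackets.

[oɣxo]

Terminals under K-node in this geometry: [coronal], [anterior], [distributed], [strident], [dorsal], [high], [back].
After delinking /θ/'s K-node and linking /ɣ/'s, the affected terminals become [−coronal], [+dorsal], [+high], [+back]; [nasal], [continuant], [lateral], … (outside K-node) are retained from /θ/.
This feature bundle is that of [x], so /oɣθo/ surfaces as [oɣxo].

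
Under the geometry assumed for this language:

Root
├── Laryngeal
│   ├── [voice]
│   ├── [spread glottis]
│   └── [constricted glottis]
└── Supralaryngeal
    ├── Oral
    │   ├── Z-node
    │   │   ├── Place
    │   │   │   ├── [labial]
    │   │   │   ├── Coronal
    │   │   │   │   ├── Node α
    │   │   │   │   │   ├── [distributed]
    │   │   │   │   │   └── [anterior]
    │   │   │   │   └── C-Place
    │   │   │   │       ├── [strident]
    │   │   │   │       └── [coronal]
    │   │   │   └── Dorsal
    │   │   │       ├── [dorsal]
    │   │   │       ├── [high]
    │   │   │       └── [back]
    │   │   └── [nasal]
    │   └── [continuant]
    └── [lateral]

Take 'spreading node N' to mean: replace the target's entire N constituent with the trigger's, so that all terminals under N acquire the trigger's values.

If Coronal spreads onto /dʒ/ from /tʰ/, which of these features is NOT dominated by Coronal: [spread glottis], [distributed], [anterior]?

[spread glottis]

Under this geometry, Coronal contains [distributed], [anterior], [strident], [coronal].
Spreading Coronal replaces [distributed], [anterior] with the trigger's values, since each sits inside the Coronal constituent.
[spread glottis] is not within the Coronal subtree (it hangs from Laryngeal), so /dʒ/'s [spread glottis] value survives.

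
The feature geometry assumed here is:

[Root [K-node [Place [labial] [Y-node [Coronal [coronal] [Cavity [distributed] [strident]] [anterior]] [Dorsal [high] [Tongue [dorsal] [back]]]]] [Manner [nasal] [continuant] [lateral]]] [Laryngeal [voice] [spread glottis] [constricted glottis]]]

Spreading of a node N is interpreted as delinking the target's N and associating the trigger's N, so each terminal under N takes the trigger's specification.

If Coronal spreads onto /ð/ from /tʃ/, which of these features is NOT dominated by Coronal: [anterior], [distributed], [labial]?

[labial]

The terminals dominated by Coronal are [coronal], [distributed], [strident], [anterior].
[distributed], [anterior] all lie under Coronal, so they are overwritten when Coronal spreads.
[labial] attaches under Place, not under Coronal, so /ð/ retains its own value for [labial].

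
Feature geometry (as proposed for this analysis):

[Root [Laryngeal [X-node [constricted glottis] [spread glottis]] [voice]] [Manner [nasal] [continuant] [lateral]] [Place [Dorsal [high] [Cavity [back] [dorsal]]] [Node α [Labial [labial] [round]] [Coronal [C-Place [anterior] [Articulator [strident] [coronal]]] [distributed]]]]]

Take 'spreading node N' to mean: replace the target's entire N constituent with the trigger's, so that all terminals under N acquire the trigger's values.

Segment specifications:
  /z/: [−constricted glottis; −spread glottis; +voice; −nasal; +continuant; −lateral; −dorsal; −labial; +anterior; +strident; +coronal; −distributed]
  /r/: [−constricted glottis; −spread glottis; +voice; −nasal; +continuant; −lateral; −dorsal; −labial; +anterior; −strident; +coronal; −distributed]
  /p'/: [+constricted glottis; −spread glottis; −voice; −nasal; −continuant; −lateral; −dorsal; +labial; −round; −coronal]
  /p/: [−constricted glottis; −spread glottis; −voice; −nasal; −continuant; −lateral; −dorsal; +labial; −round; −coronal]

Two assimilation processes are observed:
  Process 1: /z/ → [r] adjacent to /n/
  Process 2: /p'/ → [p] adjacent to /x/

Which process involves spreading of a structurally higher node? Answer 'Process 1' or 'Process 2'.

Process 2

In Process 1, [strident] changes, so the minimal spreading node is [strident] at depth 6.
In Process 2, [constricted glottis] changes, so the minimal spreading node is [constricted glottis] at depth 3.
Depth 3 < depth 6; Process 2 involves the structurally higher constituent [constricted glottis].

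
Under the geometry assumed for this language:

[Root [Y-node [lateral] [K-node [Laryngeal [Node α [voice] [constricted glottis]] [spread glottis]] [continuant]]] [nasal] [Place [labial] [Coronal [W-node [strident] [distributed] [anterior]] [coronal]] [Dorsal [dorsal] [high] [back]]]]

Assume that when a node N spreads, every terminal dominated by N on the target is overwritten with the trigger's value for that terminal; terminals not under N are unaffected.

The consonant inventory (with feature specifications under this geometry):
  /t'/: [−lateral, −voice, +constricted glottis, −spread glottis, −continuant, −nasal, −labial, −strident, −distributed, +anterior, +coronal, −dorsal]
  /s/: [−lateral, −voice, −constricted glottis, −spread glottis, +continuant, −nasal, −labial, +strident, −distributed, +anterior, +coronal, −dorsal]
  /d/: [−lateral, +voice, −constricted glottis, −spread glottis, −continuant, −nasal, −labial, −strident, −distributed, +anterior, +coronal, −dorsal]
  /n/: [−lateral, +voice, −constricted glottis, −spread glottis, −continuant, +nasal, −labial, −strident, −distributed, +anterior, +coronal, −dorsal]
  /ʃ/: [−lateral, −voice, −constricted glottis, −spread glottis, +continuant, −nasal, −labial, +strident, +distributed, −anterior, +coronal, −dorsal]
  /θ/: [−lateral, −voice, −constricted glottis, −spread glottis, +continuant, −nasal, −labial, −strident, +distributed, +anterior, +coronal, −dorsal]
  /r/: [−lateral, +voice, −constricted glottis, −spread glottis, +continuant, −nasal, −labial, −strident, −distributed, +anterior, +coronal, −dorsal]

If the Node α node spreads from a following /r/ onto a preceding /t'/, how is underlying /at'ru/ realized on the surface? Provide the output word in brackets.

[adru]

Node α immediately or transitively dominates [voice], [constricted glottis].
The target acquires /r/'s values for everything under Node α — [+voice], [−constricted glottis] — while keeping its own [lateral], [spread glottis], [continuant], ….
The resulting bundle matches /d/ in the inventory; substituting it for /t'/ gives [adru].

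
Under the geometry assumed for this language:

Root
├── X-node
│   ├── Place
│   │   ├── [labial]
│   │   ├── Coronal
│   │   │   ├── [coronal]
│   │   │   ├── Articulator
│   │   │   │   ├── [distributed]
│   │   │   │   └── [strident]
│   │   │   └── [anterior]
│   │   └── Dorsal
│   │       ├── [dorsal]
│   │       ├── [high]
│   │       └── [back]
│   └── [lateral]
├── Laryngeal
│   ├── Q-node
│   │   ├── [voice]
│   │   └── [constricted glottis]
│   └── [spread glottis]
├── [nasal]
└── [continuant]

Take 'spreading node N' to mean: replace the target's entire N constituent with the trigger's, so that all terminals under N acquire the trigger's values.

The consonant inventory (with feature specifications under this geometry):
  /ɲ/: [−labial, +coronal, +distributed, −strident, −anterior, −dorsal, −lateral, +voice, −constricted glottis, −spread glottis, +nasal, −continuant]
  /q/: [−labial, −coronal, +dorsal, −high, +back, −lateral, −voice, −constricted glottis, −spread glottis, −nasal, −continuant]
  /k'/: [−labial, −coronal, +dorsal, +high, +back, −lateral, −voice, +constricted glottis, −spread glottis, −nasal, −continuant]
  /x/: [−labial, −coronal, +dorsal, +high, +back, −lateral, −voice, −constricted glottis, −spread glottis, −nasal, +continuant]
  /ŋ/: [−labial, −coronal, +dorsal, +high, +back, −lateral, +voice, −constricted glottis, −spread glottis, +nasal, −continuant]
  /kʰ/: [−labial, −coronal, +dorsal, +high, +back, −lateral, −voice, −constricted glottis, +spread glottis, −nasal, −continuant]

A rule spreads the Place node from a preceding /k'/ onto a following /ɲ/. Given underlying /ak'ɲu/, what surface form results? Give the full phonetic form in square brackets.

[ak'ŋu]

The Place node dominates the terminals [labial], [coronal], [distributed], [strident], [anterior], [dorsal], [high], [back].
The target acquires /k'/'s values for everything under Place — [−labial], [−coronal], [+dorsal], [+high], [+back] — while keeping its own [lateral], [voice], [constricted glottis], ….
This feature bundle is that of [ŋ], so /ak'ɲu/ surfaces as [ak'ŋu].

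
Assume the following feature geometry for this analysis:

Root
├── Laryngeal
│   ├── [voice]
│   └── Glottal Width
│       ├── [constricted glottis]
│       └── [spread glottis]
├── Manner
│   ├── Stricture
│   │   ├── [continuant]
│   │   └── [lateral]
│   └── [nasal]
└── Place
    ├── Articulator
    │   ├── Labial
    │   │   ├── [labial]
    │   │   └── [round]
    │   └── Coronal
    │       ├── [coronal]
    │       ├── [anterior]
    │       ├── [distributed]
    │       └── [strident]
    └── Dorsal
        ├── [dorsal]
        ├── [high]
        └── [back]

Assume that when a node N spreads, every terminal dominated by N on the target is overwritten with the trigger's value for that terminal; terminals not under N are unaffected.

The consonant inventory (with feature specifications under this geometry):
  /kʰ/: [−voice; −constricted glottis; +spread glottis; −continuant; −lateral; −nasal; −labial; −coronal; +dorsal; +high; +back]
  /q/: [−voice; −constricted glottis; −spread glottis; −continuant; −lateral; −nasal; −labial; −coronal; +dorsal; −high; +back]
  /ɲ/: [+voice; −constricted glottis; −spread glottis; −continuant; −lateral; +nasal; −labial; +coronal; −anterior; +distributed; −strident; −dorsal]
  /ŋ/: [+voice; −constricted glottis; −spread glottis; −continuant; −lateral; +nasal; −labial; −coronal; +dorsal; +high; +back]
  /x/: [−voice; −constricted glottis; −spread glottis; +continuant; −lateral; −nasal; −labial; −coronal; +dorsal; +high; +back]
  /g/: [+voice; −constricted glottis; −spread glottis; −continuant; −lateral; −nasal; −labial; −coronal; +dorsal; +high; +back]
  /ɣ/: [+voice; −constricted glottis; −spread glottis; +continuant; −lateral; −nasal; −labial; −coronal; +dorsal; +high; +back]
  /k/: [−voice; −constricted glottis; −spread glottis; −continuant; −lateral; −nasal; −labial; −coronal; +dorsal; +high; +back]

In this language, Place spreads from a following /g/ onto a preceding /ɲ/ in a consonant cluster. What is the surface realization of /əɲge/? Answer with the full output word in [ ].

[əŋge]

Terminals under Place in this geometry: [labial], [round], [coronal], [anterior], [distributed], [strident], [dorsal], [high], [back].
After delinking /ɲ/'s Place and linking /g/'s, the affected terminals become [−labial], [−coronal], [+dorsal], [+high], [+back]; [voice], [constricted glottis], [spread glottis], … (outside Place) are retained from /ɲ/.
Among the inventory, only /ŋ/ has exactly this specification, giving the surface form [əŋge].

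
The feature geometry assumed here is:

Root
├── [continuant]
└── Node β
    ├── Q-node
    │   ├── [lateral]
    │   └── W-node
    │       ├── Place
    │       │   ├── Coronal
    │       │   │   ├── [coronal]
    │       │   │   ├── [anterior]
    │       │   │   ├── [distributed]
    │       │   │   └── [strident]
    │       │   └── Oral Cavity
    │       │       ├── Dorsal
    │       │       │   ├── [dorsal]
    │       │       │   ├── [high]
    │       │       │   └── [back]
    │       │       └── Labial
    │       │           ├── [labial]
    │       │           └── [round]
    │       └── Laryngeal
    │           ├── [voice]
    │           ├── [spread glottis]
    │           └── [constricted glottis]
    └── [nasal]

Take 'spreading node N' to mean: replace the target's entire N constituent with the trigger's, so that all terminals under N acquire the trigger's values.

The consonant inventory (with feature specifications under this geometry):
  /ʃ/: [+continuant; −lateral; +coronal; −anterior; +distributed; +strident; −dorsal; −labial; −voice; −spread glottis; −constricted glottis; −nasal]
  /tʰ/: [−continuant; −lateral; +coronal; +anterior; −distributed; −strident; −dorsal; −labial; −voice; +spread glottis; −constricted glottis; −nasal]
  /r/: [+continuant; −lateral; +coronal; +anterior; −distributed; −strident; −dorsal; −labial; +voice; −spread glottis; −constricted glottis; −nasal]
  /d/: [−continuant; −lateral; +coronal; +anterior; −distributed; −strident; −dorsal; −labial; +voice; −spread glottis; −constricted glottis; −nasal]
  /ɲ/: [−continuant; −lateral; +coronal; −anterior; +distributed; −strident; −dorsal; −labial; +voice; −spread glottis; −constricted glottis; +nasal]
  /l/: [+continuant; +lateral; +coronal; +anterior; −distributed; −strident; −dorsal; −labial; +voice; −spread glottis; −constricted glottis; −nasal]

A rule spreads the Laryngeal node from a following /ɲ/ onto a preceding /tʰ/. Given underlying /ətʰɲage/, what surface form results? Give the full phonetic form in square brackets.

Laryngeal immediately or transitively dominates [voice], [spread glottis], [constricted glottis].
The target acquires /ɲ/'s values for everything under Laryngeal — [+voice], [−spread glottis], [−constricted glottis] — while keeping its own [continuant], [lateral], [coronal], ….
This feature bundle is that of [d], so /ətʰɲage/ surfaces as [ədɲage].

[ədɲage]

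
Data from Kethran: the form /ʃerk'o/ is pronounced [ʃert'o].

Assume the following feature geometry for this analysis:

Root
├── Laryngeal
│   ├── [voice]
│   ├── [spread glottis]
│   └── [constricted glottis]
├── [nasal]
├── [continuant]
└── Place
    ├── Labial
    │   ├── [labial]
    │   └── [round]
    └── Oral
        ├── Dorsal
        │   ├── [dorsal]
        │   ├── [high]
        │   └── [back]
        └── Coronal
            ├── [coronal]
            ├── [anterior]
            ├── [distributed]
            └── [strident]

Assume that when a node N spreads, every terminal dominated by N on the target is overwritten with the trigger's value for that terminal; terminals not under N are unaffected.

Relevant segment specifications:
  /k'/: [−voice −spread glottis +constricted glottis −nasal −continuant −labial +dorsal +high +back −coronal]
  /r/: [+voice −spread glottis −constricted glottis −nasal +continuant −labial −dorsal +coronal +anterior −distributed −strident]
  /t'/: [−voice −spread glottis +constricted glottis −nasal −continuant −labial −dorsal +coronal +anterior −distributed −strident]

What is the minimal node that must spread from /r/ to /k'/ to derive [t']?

Oral

Feature comparison: [coronal], [anterior], [distributed], [strident], [dorsal], [high], [back] differ between /k'/ and [t']; the remaining terminals match.
In this geometry the lowest node dominating all of them is Oral: every daughter of Oral dominates only a proper subset, so no lower node suffices.
Spreading Oral from /r/ overwrites each of those terminals with /r/'s values, yielding exactly [t'].
[constricted glottis], [continuant] stay as in /k'/ although /r/ differs there, so no node dominating them spread; among the remaining candidates Oral is the lowest that derives the output.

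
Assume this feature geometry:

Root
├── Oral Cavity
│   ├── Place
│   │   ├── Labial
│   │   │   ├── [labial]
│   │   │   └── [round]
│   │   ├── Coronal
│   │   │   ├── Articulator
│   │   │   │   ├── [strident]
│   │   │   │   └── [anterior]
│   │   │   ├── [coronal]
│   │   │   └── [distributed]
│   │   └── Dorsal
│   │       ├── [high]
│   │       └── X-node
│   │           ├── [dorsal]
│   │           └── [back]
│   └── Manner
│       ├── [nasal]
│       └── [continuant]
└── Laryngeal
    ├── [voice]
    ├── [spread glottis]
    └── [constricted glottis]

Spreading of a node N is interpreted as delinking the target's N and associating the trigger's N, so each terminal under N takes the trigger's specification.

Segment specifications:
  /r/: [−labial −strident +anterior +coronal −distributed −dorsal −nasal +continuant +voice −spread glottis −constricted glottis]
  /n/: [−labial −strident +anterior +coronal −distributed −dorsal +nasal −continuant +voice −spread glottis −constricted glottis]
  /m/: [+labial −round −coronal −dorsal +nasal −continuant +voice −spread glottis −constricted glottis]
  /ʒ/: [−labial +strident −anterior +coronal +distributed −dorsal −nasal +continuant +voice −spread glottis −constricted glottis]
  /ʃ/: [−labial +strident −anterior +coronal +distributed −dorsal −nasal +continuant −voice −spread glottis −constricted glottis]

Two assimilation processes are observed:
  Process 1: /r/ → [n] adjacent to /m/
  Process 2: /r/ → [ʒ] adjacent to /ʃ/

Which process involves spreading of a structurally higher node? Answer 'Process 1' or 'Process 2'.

Process 1 alters [nasal], [continuant]; the lowest common ancestor is Manner (depth 2 from Root).
Process 2 alters [anterior], [distributed], [strident]; the lowest common ancestor is Coronal (depth 3 from Root).
Manner (depth 2) sits above Coronal (depth 3), making Process 1 the one with the higher spreading node.

Process 1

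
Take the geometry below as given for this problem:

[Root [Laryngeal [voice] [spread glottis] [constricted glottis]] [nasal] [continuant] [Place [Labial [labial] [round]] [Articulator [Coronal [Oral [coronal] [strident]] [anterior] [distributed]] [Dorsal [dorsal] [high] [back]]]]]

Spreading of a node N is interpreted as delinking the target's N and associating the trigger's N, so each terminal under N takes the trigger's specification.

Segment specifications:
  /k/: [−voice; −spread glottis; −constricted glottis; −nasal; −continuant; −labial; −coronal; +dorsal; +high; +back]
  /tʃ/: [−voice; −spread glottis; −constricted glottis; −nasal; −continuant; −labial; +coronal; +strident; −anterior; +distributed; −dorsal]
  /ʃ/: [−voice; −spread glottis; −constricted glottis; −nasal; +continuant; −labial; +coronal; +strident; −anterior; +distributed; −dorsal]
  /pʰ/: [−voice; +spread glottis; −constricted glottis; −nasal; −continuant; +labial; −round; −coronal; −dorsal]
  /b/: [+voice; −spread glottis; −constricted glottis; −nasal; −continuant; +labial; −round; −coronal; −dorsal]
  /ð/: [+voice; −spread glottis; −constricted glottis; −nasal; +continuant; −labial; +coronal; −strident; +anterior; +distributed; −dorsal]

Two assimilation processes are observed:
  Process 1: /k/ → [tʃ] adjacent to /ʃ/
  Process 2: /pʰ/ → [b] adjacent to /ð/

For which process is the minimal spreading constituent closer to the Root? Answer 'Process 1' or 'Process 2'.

In Process 1, [coronal], [anterior], [distributed], [strident], [dorsal], [high], [back] change, so the minimal spreading node is Articulator at depth 2.
Process 2: the features that change are [voice], [spread glottis]; the minimal node is Laryngeal (depth 1).
Laryngeal (depth 1) sits above Articulator (depth 2), making Process 2 the one with the higher spreading node.

Process 2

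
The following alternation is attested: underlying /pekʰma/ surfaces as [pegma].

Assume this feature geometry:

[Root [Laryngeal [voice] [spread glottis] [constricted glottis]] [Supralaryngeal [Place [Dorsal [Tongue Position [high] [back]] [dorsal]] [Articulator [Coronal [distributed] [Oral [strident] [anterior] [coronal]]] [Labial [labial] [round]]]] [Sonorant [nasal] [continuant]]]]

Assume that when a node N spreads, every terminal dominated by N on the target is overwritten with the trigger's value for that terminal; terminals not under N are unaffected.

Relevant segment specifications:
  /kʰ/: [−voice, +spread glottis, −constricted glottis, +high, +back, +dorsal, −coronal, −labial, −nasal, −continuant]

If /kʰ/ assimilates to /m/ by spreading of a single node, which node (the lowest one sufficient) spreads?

Laryngeal

/kʰ/ and [g] differ in [voice], [spread glottis]; every other specified feature is identical.
These terminals are all dominated by Laryngeal, and no proper subconstituent of Laryngeal covers them all; Laryngeal is their lowest common ancestor.
Spreading Laryngeal from /m/ overwrites each of those terminals with /m/'s values, yielding exactly [g].
Since [dorsal], [nasal] are preserved even though /m/ disagrees there, no node above Laryngeal spread.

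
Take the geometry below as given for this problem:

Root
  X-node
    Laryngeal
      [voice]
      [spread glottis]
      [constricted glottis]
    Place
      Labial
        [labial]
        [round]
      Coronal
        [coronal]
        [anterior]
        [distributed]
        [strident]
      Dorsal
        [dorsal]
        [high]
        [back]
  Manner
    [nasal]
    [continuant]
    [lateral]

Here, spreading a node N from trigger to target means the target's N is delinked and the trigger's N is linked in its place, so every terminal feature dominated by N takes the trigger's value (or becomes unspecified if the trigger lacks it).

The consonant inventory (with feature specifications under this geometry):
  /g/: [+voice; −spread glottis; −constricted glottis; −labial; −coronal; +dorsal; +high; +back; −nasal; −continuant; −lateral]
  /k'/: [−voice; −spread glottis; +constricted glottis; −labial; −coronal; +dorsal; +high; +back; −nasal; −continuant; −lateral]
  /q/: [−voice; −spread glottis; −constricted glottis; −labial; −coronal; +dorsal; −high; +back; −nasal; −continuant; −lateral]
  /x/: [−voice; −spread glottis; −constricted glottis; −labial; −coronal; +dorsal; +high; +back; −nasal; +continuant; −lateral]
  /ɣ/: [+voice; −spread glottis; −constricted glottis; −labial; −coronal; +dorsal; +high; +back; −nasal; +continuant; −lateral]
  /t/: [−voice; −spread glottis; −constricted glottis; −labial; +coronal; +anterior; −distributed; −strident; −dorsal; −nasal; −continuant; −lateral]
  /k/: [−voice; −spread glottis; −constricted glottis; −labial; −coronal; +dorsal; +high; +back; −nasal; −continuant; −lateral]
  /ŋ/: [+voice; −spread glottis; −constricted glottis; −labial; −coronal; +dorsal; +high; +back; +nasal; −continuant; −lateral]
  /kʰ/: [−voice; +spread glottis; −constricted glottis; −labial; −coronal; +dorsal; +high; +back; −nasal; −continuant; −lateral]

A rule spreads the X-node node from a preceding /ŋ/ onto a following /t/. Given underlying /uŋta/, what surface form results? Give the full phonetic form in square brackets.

X-node immediately or transitively dominates [voice], [spread glottis], [constricted glottis], [labial], [round], [coronal], [anterior], [distributed], [strident], [dorsal], [high], [back].
The target acquires /ŋ/'s values for everything under X-node — [+voice], [−spread glottis], [−constricted glottis], [−labial], [−coronal], [+dorsal], [+high], [+back] — while keeping its own [nasal], [continuant], [lateral].
Among the inventory, only /g/ has exactly this specification, giving the surface form [uŋga].

[uŋga]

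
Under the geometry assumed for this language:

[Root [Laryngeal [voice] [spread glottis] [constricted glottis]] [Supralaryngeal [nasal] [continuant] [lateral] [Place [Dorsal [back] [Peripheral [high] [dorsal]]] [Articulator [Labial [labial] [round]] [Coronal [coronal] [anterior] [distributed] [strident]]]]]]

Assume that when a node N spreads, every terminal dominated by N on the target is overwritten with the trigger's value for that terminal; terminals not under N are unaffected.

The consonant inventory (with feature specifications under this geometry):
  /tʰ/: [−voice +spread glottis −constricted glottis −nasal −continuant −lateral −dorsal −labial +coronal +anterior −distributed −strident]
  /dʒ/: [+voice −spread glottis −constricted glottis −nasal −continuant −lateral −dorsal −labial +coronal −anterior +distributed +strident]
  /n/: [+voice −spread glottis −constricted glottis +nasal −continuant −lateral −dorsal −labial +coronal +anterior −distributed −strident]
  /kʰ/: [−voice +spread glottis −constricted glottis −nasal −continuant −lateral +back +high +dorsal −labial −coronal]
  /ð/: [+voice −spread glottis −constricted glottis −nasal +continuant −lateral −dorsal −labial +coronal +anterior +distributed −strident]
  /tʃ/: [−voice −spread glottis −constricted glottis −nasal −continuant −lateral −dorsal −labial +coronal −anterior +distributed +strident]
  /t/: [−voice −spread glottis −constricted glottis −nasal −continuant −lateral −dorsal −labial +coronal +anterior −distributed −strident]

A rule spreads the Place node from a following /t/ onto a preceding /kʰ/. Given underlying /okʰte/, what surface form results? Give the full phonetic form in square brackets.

The Place node dominates the terminals [back], [high], [dorsal], [labial], [round], [coronal], [anterior], [distributed], [strident].
Spreading Place from /t/ onto /kʰ/ replaces those values with /t/'s: [−dorsal], [−labial], [+coronal], [+anterior], [−distributed], [−strident]. Features outside Place ([voice], [spread glottis], [constricted glottis], …) stay as in /kʰ/.
The resulting bundle matches /tʰ/ in the inventory; substituting it for /kʰ/ gives [otʰte].

[otʰte]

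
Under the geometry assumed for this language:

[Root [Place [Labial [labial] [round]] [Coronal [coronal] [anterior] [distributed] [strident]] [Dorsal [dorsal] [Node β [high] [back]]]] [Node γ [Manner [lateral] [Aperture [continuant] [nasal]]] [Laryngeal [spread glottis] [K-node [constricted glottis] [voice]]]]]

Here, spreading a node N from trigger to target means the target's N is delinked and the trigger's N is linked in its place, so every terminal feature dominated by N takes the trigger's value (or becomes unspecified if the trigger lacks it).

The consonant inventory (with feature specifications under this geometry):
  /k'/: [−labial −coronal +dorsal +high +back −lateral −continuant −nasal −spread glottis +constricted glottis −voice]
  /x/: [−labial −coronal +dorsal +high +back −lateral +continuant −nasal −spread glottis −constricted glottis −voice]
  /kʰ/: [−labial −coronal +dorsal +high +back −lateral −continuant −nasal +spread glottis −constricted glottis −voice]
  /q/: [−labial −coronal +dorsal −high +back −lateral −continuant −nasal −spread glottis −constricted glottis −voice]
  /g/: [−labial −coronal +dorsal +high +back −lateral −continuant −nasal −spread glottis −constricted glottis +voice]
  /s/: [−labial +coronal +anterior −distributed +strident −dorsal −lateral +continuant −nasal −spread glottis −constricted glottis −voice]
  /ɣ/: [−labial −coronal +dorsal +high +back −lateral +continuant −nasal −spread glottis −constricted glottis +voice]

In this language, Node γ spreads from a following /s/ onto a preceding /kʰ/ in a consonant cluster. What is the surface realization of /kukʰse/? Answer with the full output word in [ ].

The Node γ node dominates the terminals [lateral], [continuant], [nasal], [spread glottis], [constricted glottis], [voice].
The target acquires /s/'s values for everything under Node γ — [−lateral], [+continuant], [−nasal], [−spread glottis], [−constricted glottis], [−voice] — while keeping its own [labial], [coronal], [dorsal], ….
This feature bundle is that of [x], so /kukʰse/ surfaces as [kuxse].

[kuxse]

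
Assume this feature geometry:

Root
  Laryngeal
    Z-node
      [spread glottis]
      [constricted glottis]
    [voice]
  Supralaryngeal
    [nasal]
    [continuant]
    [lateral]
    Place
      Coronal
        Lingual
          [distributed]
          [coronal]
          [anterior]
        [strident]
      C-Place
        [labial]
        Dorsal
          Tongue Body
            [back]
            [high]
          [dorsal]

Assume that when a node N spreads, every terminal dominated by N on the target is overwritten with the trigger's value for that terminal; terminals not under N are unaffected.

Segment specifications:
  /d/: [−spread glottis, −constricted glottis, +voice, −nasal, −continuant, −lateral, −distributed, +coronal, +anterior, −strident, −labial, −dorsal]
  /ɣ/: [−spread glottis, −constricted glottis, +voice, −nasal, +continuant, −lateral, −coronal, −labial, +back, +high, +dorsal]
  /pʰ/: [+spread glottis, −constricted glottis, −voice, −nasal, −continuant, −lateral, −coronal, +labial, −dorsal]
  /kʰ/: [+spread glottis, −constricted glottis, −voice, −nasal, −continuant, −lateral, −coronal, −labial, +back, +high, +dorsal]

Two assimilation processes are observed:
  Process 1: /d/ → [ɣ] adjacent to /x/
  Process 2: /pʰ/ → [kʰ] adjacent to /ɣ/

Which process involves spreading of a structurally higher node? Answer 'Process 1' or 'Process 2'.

In Process 1, [continuant], [coronal], [anterior], [distributed], [strident], [dorsal], [high], [back] change, so the minimal spreading node is Supralaryngeal at depth 1.
In Process 2, [labial], [dorsal], [high], [back] change, so the minimal spreading node is C-Place at depth 3.
Supralaryngeal (depth 1) sits above C-Place (depth 3), making Process 1 the one with the higher spreading node.

Process 1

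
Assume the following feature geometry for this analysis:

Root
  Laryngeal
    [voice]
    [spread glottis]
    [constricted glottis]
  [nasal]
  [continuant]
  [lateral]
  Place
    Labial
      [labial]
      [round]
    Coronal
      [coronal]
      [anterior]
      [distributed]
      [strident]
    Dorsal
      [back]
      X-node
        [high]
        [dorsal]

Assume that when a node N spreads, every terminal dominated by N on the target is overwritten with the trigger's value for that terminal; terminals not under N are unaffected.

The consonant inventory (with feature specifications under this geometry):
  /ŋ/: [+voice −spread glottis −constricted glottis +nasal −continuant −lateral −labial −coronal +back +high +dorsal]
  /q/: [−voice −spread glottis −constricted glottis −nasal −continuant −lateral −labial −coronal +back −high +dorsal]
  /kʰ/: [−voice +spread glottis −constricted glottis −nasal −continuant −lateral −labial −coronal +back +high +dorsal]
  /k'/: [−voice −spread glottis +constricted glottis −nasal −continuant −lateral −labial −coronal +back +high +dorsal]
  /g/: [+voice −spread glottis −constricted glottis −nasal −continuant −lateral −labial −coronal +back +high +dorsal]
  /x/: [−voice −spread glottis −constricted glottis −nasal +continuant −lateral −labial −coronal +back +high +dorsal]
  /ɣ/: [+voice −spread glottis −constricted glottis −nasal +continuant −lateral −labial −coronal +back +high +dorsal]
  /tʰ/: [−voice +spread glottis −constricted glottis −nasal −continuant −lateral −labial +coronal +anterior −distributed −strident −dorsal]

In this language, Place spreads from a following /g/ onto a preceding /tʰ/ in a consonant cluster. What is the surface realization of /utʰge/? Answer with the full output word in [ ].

Terminals under Place in this geometry: [labial], [round], [coronal], [anterior], [distributed], [strident], [back], [high], [dorsal].
The target acquires /g/'s values for everything under Place — [−labial], [−coronal], [+back], [+high], [+dorsal] — while keeping its own [voice], [spread glottis], [constricted glottis], ….
This feature bundle is that of [kʰ], so /utʰge/ surfaces as [ukʰge].

[ukʰge]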